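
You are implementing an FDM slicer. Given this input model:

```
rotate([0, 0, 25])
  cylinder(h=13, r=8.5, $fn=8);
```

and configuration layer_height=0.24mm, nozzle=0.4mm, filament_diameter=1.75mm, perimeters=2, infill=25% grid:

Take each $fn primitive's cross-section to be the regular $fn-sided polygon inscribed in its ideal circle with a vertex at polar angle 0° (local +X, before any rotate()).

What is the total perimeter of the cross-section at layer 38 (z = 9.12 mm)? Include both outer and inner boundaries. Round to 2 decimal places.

52.04 mm

At z = 9.12 mm: the r=8.5 cylinder contributes a regular 8-gon of circumradius 8.5 (perimeter = 2·8·8.500·sin(180°/8) = 52.04 mm); (whole slice rotated 25° about Z — lengths, areas and connectivity unchanged). Overall, the cross-section is a single solid region. Total boundary length (outer) = 52.04 mm.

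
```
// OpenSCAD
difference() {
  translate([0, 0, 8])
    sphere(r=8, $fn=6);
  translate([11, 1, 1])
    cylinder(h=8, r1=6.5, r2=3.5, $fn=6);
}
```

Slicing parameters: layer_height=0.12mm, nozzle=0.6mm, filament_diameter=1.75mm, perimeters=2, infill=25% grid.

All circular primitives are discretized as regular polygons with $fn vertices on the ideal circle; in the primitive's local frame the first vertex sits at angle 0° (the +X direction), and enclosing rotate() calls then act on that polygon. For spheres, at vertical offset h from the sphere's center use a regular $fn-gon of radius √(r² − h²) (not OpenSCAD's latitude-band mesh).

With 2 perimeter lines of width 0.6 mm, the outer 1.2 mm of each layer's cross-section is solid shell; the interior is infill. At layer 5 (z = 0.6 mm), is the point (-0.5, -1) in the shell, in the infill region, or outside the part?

At z = 0.6 mm: the r=8 sphere contributes a regular 6-gon of circumradius √(8²−7.4²) = 3.040; the cone at (11, 1) is not intersected at this z (z outside [1, 9]); Subtracting the remaining from the first: none of the subtracted shapes is present at this height, so the r=8 sphere is unchanged — 1 connected region. Overall, the cross-section is a single solid region. The nearest boundary edge runs (-1.52, -2.63)→(1.52, -2.63); distance from the point to it = 1.63 mm. The point is inside the cross-section and 1.63 mm from the nearest boundary — more than the 1.2 mm shell width (2 × 0.6), so it's in the infill interior.

infill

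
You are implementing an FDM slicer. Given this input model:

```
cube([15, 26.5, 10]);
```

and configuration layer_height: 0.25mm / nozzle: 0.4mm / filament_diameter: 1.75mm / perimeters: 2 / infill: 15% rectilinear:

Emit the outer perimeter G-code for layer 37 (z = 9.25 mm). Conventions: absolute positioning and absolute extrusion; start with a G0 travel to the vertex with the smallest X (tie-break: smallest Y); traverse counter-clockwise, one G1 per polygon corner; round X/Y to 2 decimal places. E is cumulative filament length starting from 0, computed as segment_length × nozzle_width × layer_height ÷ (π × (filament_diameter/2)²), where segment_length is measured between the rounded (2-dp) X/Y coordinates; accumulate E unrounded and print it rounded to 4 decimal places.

At z = 9.25 mm: the 15×26.5 cube contributes its full rectangle. The outline is a single polygon with 4 vertices. Extrusion per mm of travel: 0.4 × 0.25 / (π × 0.875²) = 0.041575. Accumulating E over each segment gives final E = 3.4507.

G0 X0.00 Y0.00 Z9.25
G1 X15.00 Y0.00 E0.6236
G1 X15.00 Y26.50 E1.7254
G1 X0.00 Y26.50 E2.3490
G1 X0.00 Y0.00 E3.4507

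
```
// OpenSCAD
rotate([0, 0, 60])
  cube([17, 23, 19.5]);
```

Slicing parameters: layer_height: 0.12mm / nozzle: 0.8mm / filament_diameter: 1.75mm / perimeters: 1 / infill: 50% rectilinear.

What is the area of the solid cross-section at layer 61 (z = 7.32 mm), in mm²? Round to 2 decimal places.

At z = 7.32 mm: the cube is present — its section is the full 17×23 rectangle (area 391.00 mm²); (whole slice rotated 60° about Z — lengths, areas and connectivity unchanged). Overall, the cross-section is a single solid region. Net area = 391.00 mm².

391.00 mm²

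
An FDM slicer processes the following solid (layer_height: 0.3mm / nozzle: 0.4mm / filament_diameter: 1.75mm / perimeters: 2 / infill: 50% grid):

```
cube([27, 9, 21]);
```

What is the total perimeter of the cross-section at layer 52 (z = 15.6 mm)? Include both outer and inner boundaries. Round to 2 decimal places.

72.00 mm

At z = 15.6 mm: the cube (footprint 27×9) is included at this height (perimeter 72.00 mm). Overall, the cross-section is a single solid region. Total boundary length (outer) = 72.00 mm.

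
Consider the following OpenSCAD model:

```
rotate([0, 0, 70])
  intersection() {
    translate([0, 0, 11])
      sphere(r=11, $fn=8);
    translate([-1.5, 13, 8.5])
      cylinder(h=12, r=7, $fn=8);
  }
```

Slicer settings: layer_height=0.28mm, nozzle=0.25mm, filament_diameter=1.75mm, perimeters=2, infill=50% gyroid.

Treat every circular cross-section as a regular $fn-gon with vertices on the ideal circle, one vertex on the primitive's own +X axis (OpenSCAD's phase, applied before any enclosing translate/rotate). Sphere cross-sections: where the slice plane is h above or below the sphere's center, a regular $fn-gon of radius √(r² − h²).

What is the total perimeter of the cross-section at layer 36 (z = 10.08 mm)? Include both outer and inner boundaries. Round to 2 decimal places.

23.68 mm

At z = 10.08 mm: the sphere: section is a regular 8-gon, circumradius = √(r²−h²) = √(11²−0.92²) = 10.961 (perimeter = 2·8·10.961·sin(180°/8) = 67.12 mm); the r=7 cylinder at (-1.5, 13) gives a regular 8-gon of circumradius 7 (constant along its height) (perimeter = 2·8·7.000·sin(180°/8) = 42.86 mm); Keeping only the common overlap: the r=7 cylinder at (-1.5, 13) partially overlaps the r=11 sphere; clipping to the common part keeps 28.29 mm² — boundary = 23.68 mm; (rotated 70° about Z; rotation is an isometry so areas/perimeters/island counts are preserved). Overall, the cross-section is a single solid region. Total boundary length (outer) = 23.68 mm.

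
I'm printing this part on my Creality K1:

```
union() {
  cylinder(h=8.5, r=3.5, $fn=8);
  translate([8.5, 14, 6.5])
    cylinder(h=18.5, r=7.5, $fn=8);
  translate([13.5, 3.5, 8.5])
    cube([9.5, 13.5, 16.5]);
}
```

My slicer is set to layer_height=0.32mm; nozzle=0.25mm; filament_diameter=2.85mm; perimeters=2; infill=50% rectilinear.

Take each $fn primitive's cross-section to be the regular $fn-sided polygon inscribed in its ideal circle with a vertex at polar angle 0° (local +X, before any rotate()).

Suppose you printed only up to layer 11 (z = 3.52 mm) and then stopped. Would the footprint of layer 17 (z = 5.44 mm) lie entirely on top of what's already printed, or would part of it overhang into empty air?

Compare the two slices. At z = 3.52: the cylinder: section is a regular 8-gon, circumradius r=3.5 (area = (8/2)·3.500²·sin(360°/8) = 34.65 mm²); the cylinder at (8.5, 14) is not intersected at this z (z outside [6.5, 25]); the cube at (13.5, 3.5) does not reach this height (z outside [8.5, 25]); Merging all regions: only the r=3.5 cylinder is present, so the union is just that shape — area = 34.65 mm². At z = 5.44: the r=3.5 cylinder gives a regular 8-gon of circumradius 3.5 (constant along its height) (area = (8/2)·3.500²·sin(360°/8) = 34.65 mm²); the cylinder at (8.5, 14) is absent (z outside [6.5, 25]); the cube at (13.5, 3.5) is absent (z outside [8.5, 25]); Merging all regions: only the r=3.5 cylinder is present, so the union is just that shape — area = 34.65 mm². Checking containment: the cross-section at z = 5.44 is a subset of the cross-section at z = 3.52.

entirely on top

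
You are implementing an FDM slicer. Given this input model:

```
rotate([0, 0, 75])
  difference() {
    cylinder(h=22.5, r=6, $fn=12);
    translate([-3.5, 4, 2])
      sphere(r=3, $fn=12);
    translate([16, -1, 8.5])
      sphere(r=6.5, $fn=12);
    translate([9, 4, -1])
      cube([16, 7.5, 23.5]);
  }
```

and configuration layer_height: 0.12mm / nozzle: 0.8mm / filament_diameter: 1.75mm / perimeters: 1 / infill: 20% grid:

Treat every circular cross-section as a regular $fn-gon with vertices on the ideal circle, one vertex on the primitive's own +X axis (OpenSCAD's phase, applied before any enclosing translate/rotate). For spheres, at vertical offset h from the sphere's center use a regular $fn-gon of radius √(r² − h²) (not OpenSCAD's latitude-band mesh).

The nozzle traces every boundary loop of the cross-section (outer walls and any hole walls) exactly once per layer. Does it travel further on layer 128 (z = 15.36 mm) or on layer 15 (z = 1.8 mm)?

layer 15 (z = 1.8 mm)

Layer 128 (z = 15.36): the cylinder: section is a regular 12-gon, circumradius r=6 (perimeter = 2·12·6.000·sin(180°/12) = 37.27 mm); the sphere at (-3.5, 4) is not intersected at this z (|z−center|=13.360 > r=3); the sphere at (16, -1) does not reach this height (|z−center|=6.860 > r=6.5); the 16×7.5 cube at (9, 4) contributes its full rectangle (perimeter 47.00 mm); Taking the first minus the rest: starting from the r=6 cylinder, the 16×7.5 cube at (9, 4) misses the remaining region (no effect) — boundary = 37.27 mm; (rotated 75° about Z; rotation is an isometry so areas/perimeters/island counts are preserved). So its perimeter = 37.27 mm. Layer 15 (z = 1.8): the r=6 cylinder contributes a regular 12-gon of circumradius 6 (perimeter = 2·12·6.000·sin(180°/12) = 37.27 mm); the r=3 sphere at (-3.5, 4) contributes a regular 12-gon of circumradius √(3²−0.2²) = 2.993 (perimeter = 2·12·2.993·sin(180°/12) = 18.59 mm); the sphere at (16, -1) is not intersected at this z (|z−center|=6.700 > r=6.5); the cube at (9, 4) is present — its section is the full 16×7.5 rectangle (perimeter 47.00 mm); After the difference (first − rest): starting from the r=6 cylinder, the r=3 sphere at (-3.5, 4) partially overlaps it — only the 15.18 mm² overlap (of its 26.88 mm²) is removed, clipping the outline; the 16×7.5 cube at (9, 4) misses the remaining region (no effect) — boundary = 39.81 mm; (rotated 75° about Z; rotation is an isometry so areas/perimeters/island counts are preserved). So its perimeter = 39.81 mm. Layer 15 is larger (39.81 vs 37.27 mm).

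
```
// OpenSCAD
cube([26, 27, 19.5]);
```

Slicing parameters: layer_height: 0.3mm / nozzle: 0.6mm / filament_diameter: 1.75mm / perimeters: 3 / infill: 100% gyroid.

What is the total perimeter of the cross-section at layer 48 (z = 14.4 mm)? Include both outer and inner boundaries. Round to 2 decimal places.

106.00 mm

At z = 14.4 mm: the 26×27 cube contributes its full rectangle (perimeter 106.00 mm). Overall, the cross-section is a single solid region. Total boundary length (outer) = 106.00 mm.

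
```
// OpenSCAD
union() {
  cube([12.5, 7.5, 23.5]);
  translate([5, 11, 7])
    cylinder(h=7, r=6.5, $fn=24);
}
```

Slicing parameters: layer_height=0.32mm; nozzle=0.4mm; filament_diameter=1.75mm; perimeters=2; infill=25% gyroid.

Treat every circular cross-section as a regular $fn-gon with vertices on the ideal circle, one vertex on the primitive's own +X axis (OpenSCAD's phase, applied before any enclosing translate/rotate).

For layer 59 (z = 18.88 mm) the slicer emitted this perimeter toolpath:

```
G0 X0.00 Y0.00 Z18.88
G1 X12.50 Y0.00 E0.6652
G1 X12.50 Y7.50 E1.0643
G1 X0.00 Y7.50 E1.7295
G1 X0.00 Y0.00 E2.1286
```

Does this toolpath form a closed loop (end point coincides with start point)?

Start point (G0): (0.00, 0.00). End point (last G1): the path returns to the start — closed.

yes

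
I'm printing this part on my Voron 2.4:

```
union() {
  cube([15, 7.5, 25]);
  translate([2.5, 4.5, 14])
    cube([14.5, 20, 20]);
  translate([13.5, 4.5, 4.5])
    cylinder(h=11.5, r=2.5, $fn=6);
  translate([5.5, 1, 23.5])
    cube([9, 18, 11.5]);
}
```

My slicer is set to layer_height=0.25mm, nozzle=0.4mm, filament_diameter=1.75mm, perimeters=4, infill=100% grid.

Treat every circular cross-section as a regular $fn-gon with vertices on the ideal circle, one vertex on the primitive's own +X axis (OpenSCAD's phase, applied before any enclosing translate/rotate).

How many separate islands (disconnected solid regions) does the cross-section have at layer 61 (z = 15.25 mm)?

At z = 15.25 mm: the 15×7.5 cube contributes its full rectangle; the 14.5×20 cube at (2.5, 4.5) contributes its full rectangle; the r=2.5 cylinder at (13.5, 4.5) gives a regular 6-gon of circumradius 2.5 (constant along its height); the cube at (5.5, 1) is not intersected at this z (z outside [23.5, 35]); Merging all regions: the regions partially overlap (shared area 52.87 mm²), so overlapping operands fuse into one piece — 1 connected region. Overall, the cross-section is a single solid region. Island count = 1.

1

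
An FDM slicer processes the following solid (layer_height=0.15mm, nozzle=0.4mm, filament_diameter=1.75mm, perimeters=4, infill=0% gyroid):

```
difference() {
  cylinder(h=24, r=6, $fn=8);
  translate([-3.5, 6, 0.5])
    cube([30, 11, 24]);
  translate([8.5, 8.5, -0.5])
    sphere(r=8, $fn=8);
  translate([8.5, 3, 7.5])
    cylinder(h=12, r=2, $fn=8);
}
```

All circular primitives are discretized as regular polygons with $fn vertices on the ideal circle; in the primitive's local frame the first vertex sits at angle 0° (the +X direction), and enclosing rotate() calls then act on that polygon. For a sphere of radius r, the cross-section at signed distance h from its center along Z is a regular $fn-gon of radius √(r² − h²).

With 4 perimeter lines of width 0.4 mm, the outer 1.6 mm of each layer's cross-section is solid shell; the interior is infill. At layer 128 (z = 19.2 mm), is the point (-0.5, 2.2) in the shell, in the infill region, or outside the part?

At z = 19.2 mm: the cylinder: section is a regular 8-gon, circumradius r=6; the cube at (-3.5, 6) (footprint 30×11) is included at this height; the sphere at (8.5, 8.5) is not intersected at this z (|z−center|=19.700 > r=8); the cylinder at (8.5, 3): section is a regular 8-gon, circumradius r=2; Taking the first minus the rest: starting from the r=6 cylinder, the 30×11 cube at (-3.5, 6) misses the remaining region (no effect); the r=2 cylinder at (8.5, 3) misses the remaining region (no effect) — 1 connected region. Overall, the cross-section is a single solid region. The nearest boundary edge runs (-4.24, 4.24)→(0.00, 6.00); distance from the point to it = 3.32 mm. The point is inside the cross-section and 3.32 mm from the nearest boundary — more than the 1.6 mm shell width (4 × 0.4), so it's in the infill interior.

infill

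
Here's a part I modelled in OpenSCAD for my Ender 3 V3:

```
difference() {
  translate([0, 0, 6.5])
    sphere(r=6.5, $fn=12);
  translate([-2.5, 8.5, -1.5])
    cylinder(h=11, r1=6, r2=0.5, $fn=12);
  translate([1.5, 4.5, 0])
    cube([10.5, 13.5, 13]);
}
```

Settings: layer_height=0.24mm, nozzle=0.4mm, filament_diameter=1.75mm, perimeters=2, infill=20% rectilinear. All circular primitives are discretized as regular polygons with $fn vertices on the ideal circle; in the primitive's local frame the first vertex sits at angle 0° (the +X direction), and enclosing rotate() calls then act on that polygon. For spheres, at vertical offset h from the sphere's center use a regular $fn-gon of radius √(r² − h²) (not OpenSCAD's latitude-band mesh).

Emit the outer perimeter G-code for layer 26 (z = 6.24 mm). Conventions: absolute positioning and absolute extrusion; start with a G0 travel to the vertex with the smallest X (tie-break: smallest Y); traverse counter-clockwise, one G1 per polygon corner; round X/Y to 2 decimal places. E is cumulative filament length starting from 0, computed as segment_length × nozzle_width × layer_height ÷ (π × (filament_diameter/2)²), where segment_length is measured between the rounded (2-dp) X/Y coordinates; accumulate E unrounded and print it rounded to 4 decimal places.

At z = 6.24 mm: the r=6.5 sphere slices to a regular 12-gon of circumradius 6.495 (√(r²−h²) with h=0.26 from center); the cone at (-2.5, 8.5) contributes a regular 12-gon of circumradius 2.130 (interpolated between r1=6 and r2=0.5 at t=0.704); the 10.5×13.5 cube at (1.5, 4.5) contributes its full rectangle; Subtracting the remaining from the first: starting from the r=6.5 sphere, the cone at (-2.5, 8.5) misses the remaining region (no effect); the 10.5×13.5 cube at (1.5, 4.5) partially overlaps it — only the 3.01 mm² overlap (of its 141.75 mm²) is removed, clipping the outline — 1 connected region. The outline is a single polygon with 14 vertices. Extrusion per mm of travel: 0.4 × 0.24 / (π × 0.875²) = 0.039912. Accumulating E over each segment gives final E = 1.6518.

G0 X-6.49 Y0.00 Z6.24
G1 X-5.62 Y-3.25 E0.1343
G1 X-3.25 Y-5.62 E0.2681
G1 X0.00 Y-6.49 E0.4023
G1 X3.25 Y-5.62 E0.5366
G1 X5.62 Y-3.25 E0.6704
G1 X6.49 Y0.00 E0.8047
G1 X5.62 Y3.25 E0.9390
G1 X4.37 Y4.50 E1.0095
G1 X1.50 Y4.50 E1.1241
G1 X1.50 Y6.09 E1.1875
G1 X0.00 Y6.49 E1.2495
G1 X-3.25 Y5.62 E1.3838
G1 X-5.62 Y3.25 E1.5175
G1 X-6.49 Y0.00 E1.6518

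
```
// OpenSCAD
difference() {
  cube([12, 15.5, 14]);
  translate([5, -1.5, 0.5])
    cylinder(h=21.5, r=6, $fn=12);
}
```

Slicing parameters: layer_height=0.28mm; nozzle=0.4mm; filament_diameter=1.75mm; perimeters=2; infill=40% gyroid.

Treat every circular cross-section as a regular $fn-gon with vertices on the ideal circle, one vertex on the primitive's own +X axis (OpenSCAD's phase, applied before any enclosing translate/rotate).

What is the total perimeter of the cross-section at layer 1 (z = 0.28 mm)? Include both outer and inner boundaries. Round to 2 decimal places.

55.00 mm

At z = 0.28 mm: the 12×15.5 cube contributes its full rectangle (perimeter 55.00 mm); the cylinder at (5, -1.5) is not intersected at this z (z outside [0.5, 22]); Taking the first minus the rest: none of the subtracted shapes is present at this height, so the 12×15.5 cube is unchanged — boundary = 55.00 mm. Overall, the cross-section is a single solid region. Total boundary length (outer) = 55.00 mm.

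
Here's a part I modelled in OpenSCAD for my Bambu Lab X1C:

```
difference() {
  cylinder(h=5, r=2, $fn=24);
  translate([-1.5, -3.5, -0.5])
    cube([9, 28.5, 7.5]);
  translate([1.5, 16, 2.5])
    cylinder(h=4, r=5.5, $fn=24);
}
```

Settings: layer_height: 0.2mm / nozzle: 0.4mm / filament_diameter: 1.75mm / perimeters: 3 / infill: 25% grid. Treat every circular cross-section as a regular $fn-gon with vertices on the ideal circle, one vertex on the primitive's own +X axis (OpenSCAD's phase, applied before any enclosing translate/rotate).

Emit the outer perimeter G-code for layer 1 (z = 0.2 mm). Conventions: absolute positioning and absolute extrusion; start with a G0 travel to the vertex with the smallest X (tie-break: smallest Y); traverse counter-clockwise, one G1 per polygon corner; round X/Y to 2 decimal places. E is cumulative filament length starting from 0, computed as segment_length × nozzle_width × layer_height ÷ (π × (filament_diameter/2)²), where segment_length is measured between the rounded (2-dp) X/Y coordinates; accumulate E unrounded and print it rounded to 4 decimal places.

G0 X-2.00 Y0.00 Z0.20
G1 X-1.93 Y-0.52 E0.0175
G1 X-1.73 Y-1.00 E0.0347
G1 X-1.50 Y-1.30 E0.0473
G1 X-1.50 Y1.30 E0.1338
G1 X-1.73 Y1.00 E0.1464
G1 X-1.93 Y0.52 E0.1637
G1 X-2.00 Y0.00 E0.1811

At z = 0.2 mm: the r=2 cylinder contributes a regular 24-gon of circumradius 2; the 9×28.5 cube at (-1.5, -3.5) contributes its full rectangle; the cylinder at (1.5, 16) is absent (z outside [2.5, 6.5]); After the difference (first − rest): starting from the r=2 cylinder, the 9×28.5 cube at (-1.5, -3.5) partially overlaps it — only the 11.55 mm² overlap (of its 256.50 mm²) is removed, clipping the outline — 1 connected region. The outline is a single polygon with 7 vertices. Extrusion per mm of travel: 0.4 × 0.2 / (π × 0.875²) = 0.033260. Accumulating E over each segment gives final E = 0.1811.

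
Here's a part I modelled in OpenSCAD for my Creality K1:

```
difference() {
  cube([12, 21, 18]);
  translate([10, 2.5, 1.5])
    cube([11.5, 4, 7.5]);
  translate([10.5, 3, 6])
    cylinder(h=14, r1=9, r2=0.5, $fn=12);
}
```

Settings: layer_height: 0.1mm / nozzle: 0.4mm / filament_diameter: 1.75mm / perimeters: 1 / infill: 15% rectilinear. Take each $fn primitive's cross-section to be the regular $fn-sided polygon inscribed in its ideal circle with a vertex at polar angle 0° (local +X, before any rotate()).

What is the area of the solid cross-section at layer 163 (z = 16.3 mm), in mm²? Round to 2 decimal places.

At z = 16.3 mm: the 12×21 cube contributes its full rectangle (area 252.00 mm²); the cube at (10, 2.5) is not intersected at this z (z outside [1.5, 9]); the cone at (10.5, 3) (r1=9→r2=0.5) has section circumradius 2.746 here — a regular 12-gon (area = (12/2)·2.746²·sin(360°/12) = 22.63 mm²); Taking the first minus the rest: starting from the 12×21 cube (252.00 mm²), the cone at (10.5, 3) partially overlaps it — only the 18.94 mm² overlap (of its 22.63 mm²) is removed, clipping the outline — area = 233.06 mm². Overall, the cross-section is a single solid region. Net area = 233.06 mm².

233.06 mm²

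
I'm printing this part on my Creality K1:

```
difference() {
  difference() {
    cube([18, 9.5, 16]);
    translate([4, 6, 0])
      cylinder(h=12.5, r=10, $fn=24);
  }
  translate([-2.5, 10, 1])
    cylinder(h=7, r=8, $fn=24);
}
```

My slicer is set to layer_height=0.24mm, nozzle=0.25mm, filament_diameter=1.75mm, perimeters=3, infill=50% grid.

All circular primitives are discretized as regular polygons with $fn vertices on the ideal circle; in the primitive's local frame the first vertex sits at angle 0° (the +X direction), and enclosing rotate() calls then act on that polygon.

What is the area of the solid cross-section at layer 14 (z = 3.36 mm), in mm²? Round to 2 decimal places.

At z = 3.36 mm: the 18×9.5 cube contributes its full rectangle (area 171.00 mm²); the r=10 cylinder at (4, 6) contributes a regular 24-gon of circumradius 10 (area = (24/2)·10.000²·sin(360°/24) = 310.58 mm²); After the difference (first − rest): starting from the 18×9.5 cube (171.00 mm²), the r=10 cylinder at (4, 6) partially overlaps it — only the 127.89 mm² overlap (of its 310.58 mm²) is removed, clipping the outline — area = 43.11 mm²; the cylinder at (-2.5, 10): section is a regular 24-gon, circumradius r=8 (area = (24/2)·8.000²·sin(360°/24) = 198.77 mm²); Taking the first minus the rest: starting from the result so far (43.11 mm²), the r=8 cylinder at (-2.5, 10) misses the remaining region (no effect) — area = 43.11 mm². Overall, the cross-section is a single solid region. Net area = 43.11 mm².

43.11 mm²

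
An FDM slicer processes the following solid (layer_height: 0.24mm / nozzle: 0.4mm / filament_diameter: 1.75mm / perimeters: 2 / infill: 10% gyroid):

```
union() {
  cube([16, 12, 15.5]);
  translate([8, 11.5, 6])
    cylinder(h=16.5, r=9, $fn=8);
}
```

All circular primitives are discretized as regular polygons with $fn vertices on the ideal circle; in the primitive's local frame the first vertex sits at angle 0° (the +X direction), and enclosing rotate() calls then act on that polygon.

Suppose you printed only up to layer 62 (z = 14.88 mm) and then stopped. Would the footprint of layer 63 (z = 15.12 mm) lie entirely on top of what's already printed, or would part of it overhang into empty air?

Compare the two slices. At z = 14.88: the cube (footprint 16×12) is included at this height (area 192.00 mm²); the r=9 cylinder at (8, 11.5) contributes a regular 8-gon of circumradius 9 (area = (8/2)·9.000²·sin(360°/8) = 229.10 mm²); Merging all regions: the regions partially overlap — summed areas 421.10 mm² minus the doubly-counted overlap 120.14 mm² gives 300.97 mm² — area = 300.97 mm². At z = 15.12: the cube is present — its section is the full 16×12 rectangle (area 192.00 mm²); the r=9 cylinder at (8, 11.5) gives a regular 8-gon of circumradius 9 (constant along its height) (area = (8/2)·9.000²·sin(360°/8) = 229.10 mm²); Merging all regions: the regions partially overlap — summed areas 421.10 mm² minus the doubly-counted overlap 120.14 mm² gives 300.97 mm² — area = 300.97 mm². Checking containment: the cross-section at z = 15.12 is a subset of the cross-section at z = 14.88.

entirely on top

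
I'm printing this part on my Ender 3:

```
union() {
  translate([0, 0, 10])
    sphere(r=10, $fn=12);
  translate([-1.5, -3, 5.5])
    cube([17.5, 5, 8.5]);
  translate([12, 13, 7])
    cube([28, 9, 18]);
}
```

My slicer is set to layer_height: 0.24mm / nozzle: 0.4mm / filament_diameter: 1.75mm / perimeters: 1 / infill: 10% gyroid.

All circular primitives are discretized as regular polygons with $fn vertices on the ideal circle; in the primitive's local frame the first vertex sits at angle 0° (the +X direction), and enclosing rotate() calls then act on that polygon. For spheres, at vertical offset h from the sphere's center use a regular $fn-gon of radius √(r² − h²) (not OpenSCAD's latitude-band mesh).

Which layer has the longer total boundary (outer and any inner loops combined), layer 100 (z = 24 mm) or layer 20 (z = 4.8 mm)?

layer 100 (z = 24 mm)

Layer 100 (z = 24): the sphere is not intersected at this z (|z−center|=14.000 > r=10); the cube at (-1.5, -3) does not reach this height (z outside [5.5, 14]); the cube at (12, 13) is present — its section is the full 28×9 rectangle (perimeter 74.00 mm); Merging all regions: only the 28×9 cube at (12, 13) is present, so the union is just that shape — boundary = 74.00 mm. So its perimeter = 74.00 mm. Layer 20 (z = 4.8): the sphere: section is a regular 12-gon, circumradius = √(r²−h²) = √(10²−5.2²) = 8.542 (perimeter = 2·12·8.542·sin(180°/12) = 53.06 mm); the cube at (-1.5, -3) is absent (z outside [5.5, 14]); the cube at (12, 13) is not intersected at this z (z outside [7, 25]); Merging all regions: only the r=10 sphere is present, so the union is just that shape — boundary = 53.06 mm. So its perimeter = 53.06 mm. Layer 100 is larger (74.00 vs 53.06 mm).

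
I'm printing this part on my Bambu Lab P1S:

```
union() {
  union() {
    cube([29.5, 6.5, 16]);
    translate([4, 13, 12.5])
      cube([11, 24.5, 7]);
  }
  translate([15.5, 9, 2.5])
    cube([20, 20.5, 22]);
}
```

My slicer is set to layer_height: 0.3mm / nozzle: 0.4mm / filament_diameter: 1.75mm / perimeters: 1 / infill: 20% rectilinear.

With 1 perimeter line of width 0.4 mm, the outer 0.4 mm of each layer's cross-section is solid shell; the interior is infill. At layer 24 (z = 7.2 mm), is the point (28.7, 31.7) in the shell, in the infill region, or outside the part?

outside

At z = 7.2 mm: the cube (footprint 29.5×6.5) is included at this height; the cube at (4, 13) is not intersected at this z (z outside [12.5, 19.5]); Combining (union): only the 29.5×6.5 cube is present, so the union is just that shape — 1 connected region; the 20×20.5 cube at (15.5, 9) contributes its full rectangle; Combining (union): the 2 present regions are separate (no shared area or edge), so areas and boundary lengths simply add and each stays a separate island — 2 connected regions. Overall, the cross-section has 2 separate islands. The nearest boundary edge runs (15.50, 29.50)→(35.50, 29.50); distance from the point to it = 2.20 mm. The point is not inside any of the regions above, so it lies outside the cross-section (2.20 mm from the nearest boundary).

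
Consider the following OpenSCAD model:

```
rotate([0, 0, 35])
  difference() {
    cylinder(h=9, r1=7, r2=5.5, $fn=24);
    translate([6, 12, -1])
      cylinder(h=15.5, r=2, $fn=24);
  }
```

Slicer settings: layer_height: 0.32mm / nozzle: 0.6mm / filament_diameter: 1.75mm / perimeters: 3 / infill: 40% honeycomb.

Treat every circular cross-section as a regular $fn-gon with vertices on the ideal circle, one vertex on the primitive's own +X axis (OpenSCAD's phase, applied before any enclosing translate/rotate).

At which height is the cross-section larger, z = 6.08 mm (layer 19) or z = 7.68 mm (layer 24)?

layer 19 (z = 6.08 mm)

Layer 19 (z = 6.08): the cone (r1=7→r2=5.5) has section circumradius 5.987 here — a regular 24-gon (area = (24/2)·5.987²·sin(360°/24) = 111.31 mm²); the r=2 cylinder at (6, 12) gives a regular 24-gon of circumradius 2 (constant along its height) (area = (24/2)·2.000²·sin(360°/24) = 12.42 mm²); After the difference (first − rest): starting from the cone (111.31 mm²), the r=2 cylinder at (6, 12) misses the remaining region (no effect) — area = 111.31 mm²; (rotated 35° about Z; rotation is an isometry so areas/perimeters/island counts are preserved). So its area = 111.31 mm². Layer 24 (z = 7.68): the cone: at t=0.853 of its height the radius interpolates to r₁+(r₂−r₁)t = 5.720, giving a regular 24-gon of that circumradius (area = (24/2)·5.720²·sin(360°/24) = 101.62 mm²); the cylinder at (6, 12): section is a regular 24-gon, circumradius r=2 (area = (24/2)·2.000²·sin(360°/24) = 12.42 mm²); Taking the first minus the rest: starting from the cone (101.62 mm²), the r=2 cylinder at (6, 12) misses the remaining region (no effect) — area = 101.62 mm²; (whole slice rotated 35° about Z — lengths, areas and connectivity unchanged). So its area = 101.62 mm². Layer 19 is larger (111.31 vs 101.62 mm²).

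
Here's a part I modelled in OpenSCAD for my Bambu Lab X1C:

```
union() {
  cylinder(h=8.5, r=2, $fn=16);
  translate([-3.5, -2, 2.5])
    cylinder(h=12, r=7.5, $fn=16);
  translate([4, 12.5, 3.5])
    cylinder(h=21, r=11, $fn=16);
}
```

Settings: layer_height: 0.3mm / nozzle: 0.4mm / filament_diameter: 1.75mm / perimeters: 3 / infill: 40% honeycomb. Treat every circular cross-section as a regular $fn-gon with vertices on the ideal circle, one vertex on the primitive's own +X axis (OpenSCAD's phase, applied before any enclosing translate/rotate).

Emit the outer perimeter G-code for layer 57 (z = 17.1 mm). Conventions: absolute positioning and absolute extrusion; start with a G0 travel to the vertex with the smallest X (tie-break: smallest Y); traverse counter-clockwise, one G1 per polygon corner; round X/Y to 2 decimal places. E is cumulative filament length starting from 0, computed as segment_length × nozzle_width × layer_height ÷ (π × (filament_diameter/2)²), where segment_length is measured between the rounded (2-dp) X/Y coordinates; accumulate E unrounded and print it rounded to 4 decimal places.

G0 X-7.00 Y12.50 Z17.10
G1 X-6.16 Y8.29 E0.2142
G1 X-3.78 Y4.72 E0.4282
G1 X-0.21 Y2.34 E0.6423
G1 X4.00 Y1.50 E0.8565
G1 X8.21 Y2.34 E1.0707
G1 X11.78 Y4.72 E1.2847
G1 X14.16 Y8.29 E1.4988
G1 X15.00 Y12.50 E1.7129
G1 X14.16 Y16.71 E1.9271
G1 X11.78 Y20.28 E2.1412
G1 X8.21 Y22.66 E2.3552
G1 X4.00 Y23.50 E2.5694
G1 X-0.21 Y22.66 E2.7836
G1 X-3.78 Y20.28 E2.9977
G1 X-6.16 Y16.71 E3.2117
G1 X-7.00 Y12.50 E3.4259

At z = 17.1 mm: the cylinder does not reach this height (z outside [0, 8.5]); the cylinder at (-3.5, -2) is absent (z outside [2.5, 14.5]); the r=11 cylinder at (4, 12.5) contributes a regular 16-gon of circumradius 11; Merging all regions: only the r=11 cylinder at (4, 12.5) is present, so the union is just that shape — 1 connected region. The outline is a single polygon with 16 vertices. Extrusion per mm of travel: 0.4 × 0.3 / (π × 0.875²) = 0.049890. Accumulating E over each segment gives final E = 3.4259.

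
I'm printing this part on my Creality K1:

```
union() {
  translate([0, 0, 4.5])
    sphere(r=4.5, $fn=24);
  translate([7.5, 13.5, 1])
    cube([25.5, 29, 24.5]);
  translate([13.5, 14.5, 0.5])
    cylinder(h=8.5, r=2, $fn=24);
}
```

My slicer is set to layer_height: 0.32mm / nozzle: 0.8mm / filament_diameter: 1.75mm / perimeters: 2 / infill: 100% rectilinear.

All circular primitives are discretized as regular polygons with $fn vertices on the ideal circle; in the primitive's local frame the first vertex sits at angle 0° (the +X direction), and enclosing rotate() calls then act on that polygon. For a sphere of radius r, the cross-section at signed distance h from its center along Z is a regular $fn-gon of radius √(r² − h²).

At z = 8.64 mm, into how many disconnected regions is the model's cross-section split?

2

At z = 8.64 mm: the sphere: section is a regular 24-gon, circumradius = √(r²−h²) = √(4.5²−4.14²) = 1.764; the 25.5×29 cube at (7.5, 13.5) contributes its full rectangle; the r=2 cylinder at (13.5, 14.5) contributes a regular 24-gon of circumradius 2; Merging all regions: the regions partially overlap (shared area 10.01 mm²), so overlapping operands fuse into one piece — 2 connected regions. The result has 2 disconnected regions.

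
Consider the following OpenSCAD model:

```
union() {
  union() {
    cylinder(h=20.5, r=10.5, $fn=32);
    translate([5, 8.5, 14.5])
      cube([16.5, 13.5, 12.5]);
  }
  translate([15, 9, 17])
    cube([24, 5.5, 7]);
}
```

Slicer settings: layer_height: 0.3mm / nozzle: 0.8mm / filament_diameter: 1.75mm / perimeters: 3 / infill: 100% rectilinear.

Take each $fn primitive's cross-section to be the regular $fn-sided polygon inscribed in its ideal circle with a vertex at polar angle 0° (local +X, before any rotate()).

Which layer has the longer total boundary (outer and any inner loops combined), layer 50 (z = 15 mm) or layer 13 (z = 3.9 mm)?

layer 50 (z = 15 mm)

Layer 50 (z = 15): the r=10.5 cylinder contributes a regular 32-gon of circumradius 10.5 (perimeter = 2·32·10.500·sin(180°/32) = 65.87 mm); the 16.5×13.5 cube at (5, 8.5) contributes its full rectangle (perimeter 60.00 mm); Taking the union: the regions partially overlap (shared area 0.41 mm²), so the edge portions inside another operand are dropped and the merged outline is re-measured after clipping — boundary = 122.77 mm; the cube at (15, 9) is not intersected at this z (z outside [17, 24]); Merging all regions: only that combined region is present, so the union is just that shape — boundary = 122.77 mm. So its perimeter = 122.77 mm. Layer 13 (z = 3.9): the r=10.5 cylinder gives a regular 32-gon of circumradius 10.5 (constant along its height) (perimeter = 2·32·10.500·sin(180°/32) = 65.87 mm); the cube at (5, 8.5) is not intersected at this z (z outside [14.5, 27]); Taking the union: only the r=10.5 cylinder is present, so the union is just that shape — boundary = 65.87 mm; the cube at (15, 9) is absent (z outside [17, 24]); Combining (union): only that combined region is present, so the union is just that shape — boundary = 65.87 mm. So its perimeter = 65.87 mm. Layer 50 is larger (122.77 vs 65.87 mm).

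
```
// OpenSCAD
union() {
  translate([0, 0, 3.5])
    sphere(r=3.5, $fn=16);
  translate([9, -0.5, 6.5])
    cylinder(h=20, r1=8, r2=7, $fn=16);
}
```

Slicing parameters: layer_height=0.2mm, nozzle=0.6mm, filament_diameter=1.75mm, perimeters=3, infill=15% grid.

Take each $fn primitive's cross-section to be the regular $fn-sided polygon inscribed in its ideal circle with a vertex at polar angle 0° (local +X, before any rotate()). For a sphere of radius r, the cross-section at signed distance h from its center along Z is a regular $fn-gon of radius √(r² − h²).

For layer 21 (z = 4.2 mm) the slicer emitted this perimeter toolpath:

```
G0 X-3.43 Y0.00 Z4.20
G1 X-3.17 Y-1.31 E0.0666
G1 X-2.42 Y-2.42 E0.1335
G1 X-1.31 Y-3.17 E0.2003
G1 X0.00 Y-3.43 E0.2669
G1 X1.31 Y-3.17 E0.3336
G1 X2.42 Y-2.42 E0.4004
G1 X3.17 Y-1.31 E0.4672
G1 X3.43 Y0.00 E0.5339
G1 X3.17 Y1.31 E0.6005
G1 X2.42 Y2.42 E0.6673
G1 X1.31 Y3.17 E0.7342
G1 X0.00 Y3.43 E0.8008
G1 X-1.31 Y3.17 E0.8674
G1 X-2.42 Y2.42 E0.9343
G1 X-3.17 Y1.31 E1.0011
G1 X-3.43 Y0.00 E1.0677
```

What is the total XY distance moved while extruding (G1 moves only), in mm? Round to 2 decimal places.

21.40 mm

Sum the Euclidean lengths of each G1 segment: total = 21.40 mm.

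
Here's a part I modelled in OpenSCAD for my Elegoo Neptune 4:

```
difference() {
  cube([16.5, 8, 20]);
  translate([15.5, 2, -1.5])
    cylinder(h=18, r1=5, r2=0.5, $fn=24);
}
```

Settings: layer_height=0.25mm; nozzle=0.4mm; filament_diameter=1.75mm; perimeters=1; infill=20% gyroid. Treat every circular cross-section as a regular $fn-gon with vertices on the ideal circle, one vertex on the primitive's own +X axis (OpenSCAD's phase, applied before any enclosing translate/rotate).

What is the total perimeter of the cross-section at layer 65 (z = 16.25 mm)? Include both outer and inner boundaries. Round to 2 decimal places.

At z = 16.25 mm: the cube (footprint 16.5×8) is included at this height (perimeter 49.00 mm); the cone at (15.5, 2) (r1=5→r2=0.5) has section circumradius 0.562 here — a regular 24-gon (perimeter = 2·24·0.562·sin(180°/24) = 3.52 mm); After the difference (first − rest): starting from the 16.5×8 cube, the cone at (15.5, 2) lies wholly inside it (removes its full 0.98 mm² and its 3.52 mm outline becomes a hole wall) — boundary (outer + 1 inner loop) = 52.52 mm. Overall, the cross-section is one region with 1 hole. Total boundary length (outer + inner) = 52.52 mm.

52.52 mm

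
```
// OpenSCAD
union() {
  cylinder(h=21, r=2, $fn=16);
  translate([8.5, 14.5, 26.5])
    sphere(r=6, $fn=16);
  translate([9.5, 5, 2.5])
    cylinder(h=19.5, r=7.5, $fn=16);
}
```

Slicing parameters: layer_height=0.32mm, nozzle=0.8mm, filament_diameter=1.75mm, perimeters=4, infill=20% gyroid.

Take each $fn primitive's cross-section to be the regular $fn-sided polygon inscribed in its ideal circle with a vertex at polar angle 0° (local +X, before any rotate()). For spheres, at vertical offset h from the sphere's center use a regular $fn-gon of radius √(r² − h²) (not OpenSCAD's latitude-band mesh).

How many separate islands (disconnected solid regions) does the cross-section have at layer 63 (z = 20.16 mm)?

At z = 20.16 mm: the r=2 cylinder gives a regular 16-gon of circumradius 2 (constant along its height); the sphere at (8.5, 14.5) does not reach this height (|z−center|=6.340 > r=6); the r=7.5 cylinder at (9.5, 5) contributes a regular 16-gon of circumradius 7.5; Merging all regions: the 2 present regions are separate (no shared area or edge), so areas and boundary lengths simply add and each stays a separate island — 2 connected regions. Overall, the cross-section has 2 separate islands. Island count = 2.

2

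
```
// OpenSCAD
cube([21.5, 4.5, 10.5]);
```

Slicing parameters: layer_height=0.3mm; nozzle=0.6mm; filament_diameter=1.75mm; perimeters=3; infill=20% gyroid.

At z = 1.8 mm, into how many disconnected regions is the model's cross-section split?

1

At z = 1.8 mm: the 21.5×4.5 cube contributes its full rectangle. The result has 1 disconnected region.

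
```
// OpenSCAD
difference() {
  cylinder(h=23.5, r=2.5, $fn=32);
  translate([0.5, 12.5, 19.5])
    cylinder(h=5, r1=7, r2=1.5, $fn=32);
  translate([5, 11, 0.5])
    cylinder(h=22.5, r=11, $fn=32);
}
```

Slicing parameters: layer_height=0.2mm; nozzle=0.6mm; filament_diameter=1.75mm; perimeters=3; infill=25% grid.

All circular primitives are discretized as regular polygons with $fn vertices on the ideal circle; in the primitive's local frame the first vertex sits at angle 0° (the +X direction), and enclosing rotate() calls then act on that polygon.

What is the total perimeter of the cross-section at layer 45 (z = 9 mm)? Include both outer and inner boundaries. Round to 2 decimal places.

14.89 mm

At z = 9 mm: the cylinder: section is a regular 32-gon, circumradius r=2.5 (perimeter = 2·32·2.500·sin(180°/32) = 15.68 mm); the cone at (0.5, 12.5) does not reach this height (z outside [19.5, 24.5]); the r=11 cylinder at (5, 11) gives a regular 32-gon of circumradius 11 (constant along its height) (perimeter = 2·32·11.000·sin(180°/32) = 69.00 mm); Taking the first minus the rest: starting from the r=2.5 cylinder, the r=11 cylinder at (5, 11) partially overlaps it — only the 4.06 mm² overlap (of its 377.69 mm²) is removed, clipping the outline — boundary = 14.89 mm. Overall, the cross-section is a single solid region. Total boundary length (outer) = 14.89 mm.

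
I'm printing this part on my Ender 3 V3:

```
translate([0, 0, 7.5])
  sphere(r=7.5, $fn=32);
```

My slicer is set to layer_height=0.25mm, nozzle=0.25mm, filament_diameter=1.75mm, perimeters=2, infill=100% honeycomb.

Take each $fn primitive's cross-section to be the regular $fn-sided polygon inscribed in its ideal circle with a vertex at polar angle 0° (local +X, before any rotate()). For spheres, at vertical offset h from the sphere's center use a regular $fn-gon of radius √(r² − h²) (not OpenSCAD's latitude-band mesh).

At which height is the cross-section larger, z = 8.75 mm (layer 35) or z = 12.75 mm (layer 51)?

Layer 35 (z = 8.75): the r=7.5 sphere contributes a regular 32-gon of circumradius √(7.5²−1.25²) = 7.395 (area = (32/2)·7.395²·sin(360°/32) = 170.70 mm²). So its area = 170.70 mm². Layer 51 (z = 12.75): the r=7.5 sphere contributes a regular 32-gon of circumradius √(7.5²−5.25²) = 5.356 (area = (32/2)·5.356²·sin(360°/32) = 89.55 mm²). So its area = 89.55 mm². Layer 35 is larger (170.70 vs 89.55 mm²).

layer 35 (z = 8.75 mm)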